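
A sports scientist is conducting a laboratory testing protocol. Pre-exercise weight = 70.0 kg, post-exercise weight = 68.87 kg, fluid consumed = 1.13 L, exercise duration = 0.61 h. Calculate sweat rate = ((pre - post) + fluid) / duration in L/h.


Weight loss = 70.0 - 68.87 = 1.13 kg (approx L)
Total sweat = 1.13 + 1.13 = 2.26 L
Sweat rate = 2.26 / 0.61 = 3.705 L/h

3.705 L/h


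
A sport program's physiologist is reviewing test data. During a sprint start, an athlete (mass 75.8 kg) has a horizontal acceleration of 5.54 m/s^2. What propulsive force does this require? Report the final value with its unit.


Propulsive force = mass * acceleration
= 75.8 kg * 5.54 m/s^2
= 419.93 N

419.93 N


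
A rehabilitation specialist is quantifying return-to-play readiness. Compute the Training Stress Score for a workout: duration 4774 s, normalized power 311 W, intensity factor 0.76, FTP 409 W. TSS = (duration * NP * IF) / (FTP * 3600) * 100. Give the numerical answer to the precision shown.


Product = 4774 * 311 * 0.76 = 1128382.64
Base = 409 * 3600 = 1472400
TSS = 1128382.64 / 1472400 * 100 = 76.64

76.64 TSS


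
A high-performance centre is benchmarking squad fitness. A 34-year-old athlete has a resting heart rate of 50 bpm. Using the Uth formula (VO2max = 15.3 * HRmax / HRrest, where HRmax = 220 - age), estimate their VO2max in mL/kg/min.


HRmax = 220 - 34 = 186 bpm
Ratio = HRmax / HRrest = 186 / 50 = 3.72
VO2max = 15.3 * 3.72 = 56.92 mL/kg/min

56.92 mL/kg/min


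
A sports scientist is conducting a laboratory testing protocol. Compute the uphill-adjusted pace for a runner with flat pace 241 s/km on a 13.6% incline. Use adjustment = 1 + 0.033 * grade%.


Adjustment factor = 1 + 0.033 * 13.6 = 1.4488
Grade-adjusted pace = 241 * 1.4488 = 349.16 s/km

349.16 s/km


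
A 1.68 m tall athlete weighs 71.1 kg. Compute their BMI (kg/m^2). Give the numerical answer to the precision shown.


height^2 = 2.8224 m^2
BMI = 71.1 / 2.8224 = 25.19 kg/m^2

25.19 kg/m^2


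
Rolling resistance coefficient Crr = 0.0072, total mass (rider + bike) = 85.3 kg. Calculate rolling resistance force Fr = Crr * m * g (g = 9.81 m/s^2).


Fr = Crr * m * g
= 0.0072 * 85.3 * 9.81
= 6.025 N

6.025 N


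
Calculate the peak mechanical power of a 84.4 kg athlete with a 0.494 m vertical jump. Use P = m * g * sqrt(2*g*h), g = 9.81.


First, sqrt(2gh) = sqrt(2 * 9.81 * 0.494)
= sqrt(9.69228) = 3.113243 m/s
Power = 84.4 * 9.81 * 3.113243 = 2577.65 W

2577.65 W


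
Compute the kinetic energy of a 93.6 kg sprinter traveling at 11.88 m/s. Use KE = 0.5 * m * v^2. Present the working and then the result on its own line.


Velocity squared = 141.1344
KE = 0.5 * 93.6 * 141.1344 = 6605.09 J

6605.09 J


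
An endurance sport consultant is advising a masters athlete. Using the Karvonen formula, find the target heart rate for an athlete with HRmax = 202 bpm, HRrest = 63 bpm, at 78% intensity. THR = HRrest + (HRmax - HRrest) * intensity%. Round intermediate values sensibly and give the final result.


HRR = 202 - 63 = 139
THR = 63 + 139 * 0.78
= 63 + 108.42
= 171.42 bpm

171.42 bpm


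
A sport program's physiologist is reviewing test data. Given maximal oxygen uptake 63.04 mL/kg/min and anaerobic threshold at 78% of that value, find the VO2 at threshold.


Percentage as decimal = 0.78
VO2 at AT = 63.04 * 0.78 = 49.17 mL/kg/min

49.17 mL/kg/min


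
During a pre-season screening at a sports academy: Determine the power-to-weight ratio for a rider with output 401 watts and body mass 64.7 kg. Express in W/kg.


P/W = 401 / 64.7 = 6.198 W/kg

6.198 W/kg


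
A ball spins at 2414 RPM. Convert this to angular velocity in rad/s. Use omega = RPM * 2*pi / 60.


omega = 2414 * 2 * pi / 60
= 2414 * 6.28318531 / 60
= 15167.609 / 60
= 252.793 rad/s

252.793 rad/s


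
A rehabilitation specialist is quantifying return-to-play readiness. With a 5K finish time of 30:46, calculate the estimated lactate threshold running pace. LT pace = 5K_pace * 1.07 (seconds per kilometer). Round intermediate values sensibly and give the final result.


Race duration = 1846 s for 5 km
Average pace = 1846 / 5 = 369.2 s/km
LT pace = 369.2 * 1.07
= 395.04 s/km

395.04 s/km


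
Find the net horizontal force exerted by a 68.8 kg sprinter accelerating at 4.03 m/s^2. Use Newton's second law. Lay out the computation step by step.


Newton's second law: F = m * a
F = 68.8 * 4.03 = 277.26 N

277.26 N


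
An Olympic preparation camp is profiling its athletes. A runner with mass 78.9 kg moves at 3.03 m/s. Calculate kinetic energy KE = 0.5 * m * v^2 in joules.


v^2 = 3.03^2 = 9.1809
KE = 0.5 * 78.9 * 9.1809
= 362.19 J

362.19 J


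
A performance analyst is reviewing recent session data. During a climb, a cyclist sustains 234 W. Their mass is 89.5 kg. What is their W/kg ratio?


Power-to-weight = 234 W / 89.5 kg
= 2.615 W/kg

2.615 W/kg


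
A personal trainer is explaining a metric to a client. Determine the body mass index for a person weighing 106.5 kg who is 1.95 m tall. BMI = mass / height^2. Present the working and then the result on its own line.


BMI = mass / height^2
= 106.5 / 1.95^2
= 106.5 / 3.8025
= 28.01 kg/m^2

28.01 kg/m^2


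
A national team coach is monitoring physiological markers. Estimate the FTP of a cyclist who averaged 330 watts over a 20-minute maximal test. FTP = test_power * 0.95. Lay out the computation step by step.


FTP = 330 * 0.95 = 313.5 W

313.5 W


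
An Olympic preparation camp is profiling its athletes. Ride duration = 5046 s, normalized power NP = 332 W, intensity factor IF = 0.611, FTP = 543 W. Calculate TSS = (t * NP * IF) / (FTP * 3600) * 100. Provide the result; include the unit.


Numerator = 5046 * 332 * 0.611 = 1023591.192
Denominator = 543 * 3600 = 1954800
TSS = 1023591.192 / 1954800 * 100
= 52.36

52.36 TSS


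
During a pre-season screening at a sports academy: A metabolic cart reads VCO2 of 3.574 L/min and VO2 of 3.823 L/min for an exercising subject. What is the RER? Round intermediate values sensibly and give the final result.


RER = VCO2 / VO2 = 3.574 / 3.823 = 0.9349

0.9349


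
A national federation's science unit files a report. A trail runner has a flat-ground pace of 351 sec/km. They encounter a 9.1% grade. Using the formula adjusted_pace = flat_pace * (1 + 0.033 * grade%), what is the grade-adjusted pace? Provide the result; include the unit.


Grade factor = 1 + 0.033 * 9.1 = 1.3003
Adjusted = 351 * 1.3003 = 456.41 sec/km

456.41 s/km


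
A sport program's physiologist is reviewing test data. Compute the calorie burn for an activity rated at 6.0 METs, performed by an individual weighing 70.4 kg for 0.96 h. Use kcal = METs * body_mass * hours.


Product of METs and mass = 6.0 * 70.4 = 422.4
Total kcal = 422.4 * 0.96 = 405.5 kcal

405.5 kcal


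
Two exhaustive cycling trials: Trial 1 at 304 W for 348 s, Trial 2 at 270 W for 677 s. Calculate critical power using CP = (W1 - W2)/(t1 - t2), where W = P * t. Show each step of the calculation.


W1 = 304 * 348 = 105792 J
W2 = 270 * 677 = 182790 J
CP = (105792 - 182790) / (348 - 677)
= -76998 / -329
= 234.04 W

234.04 W


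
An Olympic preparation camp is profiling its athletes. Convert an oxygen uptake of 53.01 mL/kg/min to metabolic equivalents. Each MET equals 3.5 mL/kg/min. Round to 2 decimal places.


One MET = 3.5 mL/kg/min
Number of METs = 53.01 / 3.5
= 15.15 METs

15.15 METs


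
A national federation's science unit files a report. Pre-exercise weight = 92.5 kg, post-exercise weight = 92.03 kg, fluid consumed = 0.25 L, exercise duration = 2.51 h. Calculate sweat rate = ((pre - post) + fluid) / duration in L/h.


Weight loss = 92.5 - 92.03 = 0.47 kg (approx L)
Total sweat = 0.47 + 0.25 = 0.72 L
Sweat rate = 0.72 / 2.51 = 0.287 L/h

0.287 L/h


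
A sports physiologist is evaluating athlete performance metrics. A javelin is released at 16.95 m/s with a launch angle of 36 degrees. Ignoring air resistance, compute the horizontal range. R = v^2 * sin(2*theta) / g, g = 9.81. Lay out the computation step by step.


Launch speed squared = 287.3025
sin(2 * 36 deg) = 0.951057
Range = 287.3025 * 0.951057 / 9.81
= 27.853 m

27.853 m


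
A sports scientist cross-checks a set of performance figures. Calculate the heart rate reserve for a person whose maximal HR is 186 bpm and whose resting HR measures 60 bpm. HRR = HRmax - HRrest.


HRmax = 186 bpm
HRrest = 60 bpm
HRR = 186 - 60 = 126 bpm

126 bpm


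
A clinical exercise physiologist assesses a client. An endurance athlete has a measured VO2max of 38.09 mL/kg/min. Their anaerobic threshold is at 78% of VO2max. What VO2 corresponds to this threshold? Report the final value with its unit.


Anaerobic threshold VO2 = VO2max * 78%
= 38.09 * 0.78
= 29.71 mL/kg/min

29.71 mL/kg/min


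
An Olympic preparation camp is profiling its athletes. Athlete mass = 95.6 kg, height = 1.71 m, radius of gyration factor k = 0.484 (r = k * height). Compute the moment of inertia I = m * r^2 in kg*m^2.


r = k * height = 0.484 * 1.71 = 0.82764 m
r^2 = 0.82764^2 = 0.684988
I = 95.6 * 0.684988 = 65.485 kg*m^2

65.485 kg*m^2


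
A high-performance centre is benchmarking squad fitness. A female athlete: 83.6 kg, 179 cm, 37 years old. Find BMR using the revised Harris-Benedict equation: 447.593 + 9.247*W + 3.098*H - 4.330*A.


Intercept = 447.593
Weight contribution = 9.247 * 83.6 = 773.0492
Height contribution = 3.098 * 179 = 554.542
Age contribution = 4.33 * 37 = 160.21
BMR = 447.593 + 773.0492 + 554.542 - 160.21
= 1614.97 kcal/day

1614.97 kcal/day


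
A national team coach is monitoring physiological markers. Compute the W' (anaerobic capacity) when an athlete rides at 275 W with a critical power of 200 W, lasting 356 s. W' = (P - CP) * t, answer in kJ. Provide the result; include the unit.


Above-CP power = 75 W
Duration = 356 s
W' = 75 * 356 = 26700 J
Convert: 26700 / 1000 = 26.7 kJ

26.7 kJ


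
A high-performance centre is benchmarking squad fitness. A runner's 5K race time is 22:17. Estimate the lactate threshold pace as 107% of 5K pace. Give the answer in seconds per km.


Total race time = 22*60 + 17 = 1337 seconds
5K pace = 1337 / 5 = 267.4 sec/km
LT pace = 267.4 * 1.07 = 286.12 sec/km

286.12 s/km


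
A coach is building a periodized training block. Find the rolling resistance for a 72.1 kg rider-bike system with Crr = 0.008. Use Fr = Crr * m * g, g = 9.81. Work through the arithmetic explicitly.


m * g = 72.1 * 9.81 = 707.301 N
Fr = 0.008 * 707.301 = 5.658 N

5.658 N


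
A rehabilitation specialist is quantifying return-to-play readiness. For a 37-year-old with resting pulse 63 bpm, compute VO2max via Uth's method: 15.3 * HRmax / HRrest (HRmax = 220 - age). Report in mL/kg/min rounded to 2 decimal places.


Step 1: HRmax = 220 - 37 = 183 bpm
Step 2: Ratio = 183 / 63 = 2.9048
Step 3: VO2max = 15.3 * 2.9048 = 44.44 mL/kg/min

44.44 mL/kg/min


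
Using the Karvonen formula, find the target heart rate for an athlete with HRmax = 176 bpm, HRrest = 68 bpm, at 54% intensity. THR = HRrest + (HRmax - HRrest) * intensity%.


HRR = 176 - 68 = 108
THR = 68 + 108 * 0.54
= 68 + 58.32
= 126.32 bpm

126.32 bpm


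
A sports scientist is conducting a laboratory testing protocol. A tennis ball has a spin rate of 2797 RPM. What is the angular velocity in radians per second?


Convert RPM to rad/s: multiply by 2*pi and divide by 60
omega = 2797 * 2 * pi / 60
= 292.901 rad/s

292.901 rad/s


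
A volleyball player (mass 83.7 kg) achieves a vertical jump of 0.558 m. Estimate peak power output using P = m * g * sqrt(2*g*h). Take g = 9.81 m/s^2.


2 * g * h = 2 * 9.81 * 0.558 = 10.94796
sqrt(10.94796) = 3.30877 m/s
P = 83.7 * 9.81 * 3.30877 = 2716.82 W

2716.82 W


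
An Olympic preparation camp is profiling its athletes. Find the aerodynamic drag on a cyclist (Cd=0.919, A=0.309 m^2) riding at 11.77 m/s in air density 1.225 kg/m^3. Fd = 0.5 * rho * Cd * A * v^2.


Fd = 0.5 * 1.225 * 0.919 * 0.309 * 11.77^2
= 0.5 * 1.225 * 0.919 * 0.309 * 138.5329
= 24.095 N

24.095 N


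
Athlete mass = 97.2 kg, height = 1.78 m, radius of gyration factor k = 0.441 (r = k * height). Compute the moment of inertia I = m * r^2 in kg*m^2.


r = k * height = 0.441 * 1.78 = 0.78498 m
r^2 = 0.78498^2 = 0.616194
I = 97.2 * 0.616194 = 59.894 kg*m^2

59.894 kg*m^2


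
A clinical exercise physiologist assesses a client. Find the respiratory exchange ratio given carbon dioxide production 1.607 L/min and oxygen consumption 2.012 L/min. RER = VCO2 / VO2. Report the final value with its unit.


VCO2 = 1.607 L/min
VO2 = 2.012 L/min
RER = 1.607 / 2.012 = 0.7987

0.7987


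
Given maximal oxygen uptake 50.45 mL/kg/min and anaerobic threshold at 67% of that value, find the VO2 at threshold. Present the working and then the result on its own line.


Percentage as decimal = 0.67
VO2 at AT = 50.45 * 0.67 = 33.8 mL/kg/min

33.8 mL/kg/min


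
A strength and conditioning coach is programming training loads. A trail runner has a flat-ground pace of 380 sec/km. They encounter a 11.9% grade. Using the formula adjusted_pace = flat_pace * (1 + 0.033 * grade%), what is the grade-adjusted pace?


Grade factor = 1 + 0.033 * 11.9 = 1.3927
Adjusted = 380 * 1.3927 = 529.23 sec/km

529.23 s/km


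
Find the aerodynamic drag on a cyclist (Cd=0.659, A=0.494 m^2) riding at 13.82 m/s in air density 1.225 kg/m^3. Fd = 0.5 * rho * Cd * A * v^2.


Fd = 0.5 * 1.225 * 0.659 * 0.494 * 13.82^2
= 0.5 * 1.225 * 0.659 * 0.494 * 190.9924
= 38.083 N

38.083 N


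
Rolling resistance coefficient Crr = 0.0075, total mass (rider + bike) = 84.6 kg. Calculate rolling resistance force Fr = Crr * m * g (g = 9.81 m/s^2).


Fr = Crr * m * g
= 0.0075 * 84.6 * 9.81
= 6.224 N

6.224 N


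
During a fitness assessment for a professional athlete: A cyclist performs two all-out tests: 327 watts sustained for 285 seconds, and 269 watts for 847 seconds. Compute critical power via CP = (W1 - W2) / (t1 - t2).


W1 = P1 * t1 = 327 * 285 = 93195 J
W2 = P2 * t2 = 269 * 847 = 227843 J
CP = (93195 - 227843) / (285 - 847)
= 239.59 W

239.59 W


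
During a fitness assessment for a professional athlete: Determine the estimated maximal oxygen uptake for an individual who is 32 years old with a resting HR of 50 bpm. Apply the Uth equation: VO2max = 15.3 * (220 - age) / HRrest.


HRmax = 220 - 32 = 188
VO2max = 15.3 * (188 / 50)
= 15.3 * 3.76
= 57.53 mL/kg/min

57.53 mL/kg/min


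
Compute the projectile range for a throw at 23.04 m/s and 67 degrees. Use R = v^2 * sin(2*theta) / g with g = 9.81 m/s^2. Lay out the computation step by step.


Two times the angle = 134 degrees
sin(134) = 0.71934
R = 530.8416 * 0.71934 / 9.81 = 38.925 m

38.925 m


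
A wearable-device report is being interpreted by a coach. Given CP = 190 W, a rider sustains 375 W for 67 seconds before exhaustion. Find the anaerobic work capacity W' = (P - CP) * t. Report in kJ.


Excess power = 375 - 190 = 185 W
Work above CP = 185 * 67 = 12395 J
W' = 12.395 kJ

12.395 kJ


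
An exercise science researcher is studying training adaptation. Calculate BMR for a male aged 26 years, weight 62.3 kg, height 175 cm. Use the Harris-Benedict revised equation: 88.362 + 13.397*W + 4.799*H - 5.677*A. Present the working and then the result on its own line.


Substituting values:
W term = 13.397 * 62.3 = 834.6331
H term = 4.799 * 175 = 839.825
A term = 5.677 * 26 = 147.602
BMR = 1615.22 kcal/day

1615.22 kcal/day


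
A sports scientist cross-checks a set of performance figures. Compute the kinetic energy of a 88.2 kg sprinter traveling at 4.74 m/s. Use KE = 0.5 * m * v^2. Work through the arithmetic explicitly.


Velocity squared = 22.4676
KE = 0.5 * 88.2 * 22.4676 = 990.82 J

990.82 J


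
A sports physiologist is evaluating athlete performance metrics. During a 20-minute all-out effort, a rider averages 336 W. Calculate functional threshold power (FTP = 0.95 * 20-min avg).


FTP = 0.95 * 336
= 319.2 W

319.2 W


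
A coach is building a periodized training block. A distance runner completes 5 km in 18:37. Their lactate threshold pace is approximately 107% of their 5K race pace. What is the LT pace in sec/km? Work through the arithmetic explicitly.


Convert to seconds: 18 min 37 s = 1117 s
Pace per km = 1117 / 5 = 223.4 s/km
LT pace = 223.4 * 1.07 = 239.04 s/km

239.04 s/km


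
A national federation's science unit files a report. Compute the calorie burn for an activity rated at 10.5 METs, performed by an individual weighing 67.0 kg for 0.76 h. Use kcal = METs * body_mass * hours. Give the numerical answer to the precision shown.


Product of METs and mass = 10.5 * 67.0 = 703.5
Total kcal = 703.5 * 0.76 = 534.66 kcal

534.66 kcal


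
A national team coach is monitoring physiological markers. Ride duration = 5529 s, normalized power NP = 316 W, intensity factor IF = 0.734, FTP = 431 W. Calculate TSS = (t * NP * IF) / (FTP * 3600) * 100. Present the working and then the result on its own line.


Numerator = 5529 * 316 * 0.734 = 1282418.376
Denominator = 431 * 3600 = 1551600
TSS = 1282418.376 / 1551600 * 100
= 82.65

82.65 TSS


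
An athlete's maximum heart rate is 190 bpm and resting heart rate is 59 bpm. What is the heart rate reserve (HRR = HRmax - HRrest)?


HRR = HRmax - HRrest
= 190 - 59
= 131 bpm

131 bpm


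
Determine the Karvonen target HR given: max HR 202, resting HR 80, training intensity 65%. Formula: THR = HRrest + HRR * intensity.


HRR = HRmax - HRrest = 202 - 80 = 122
THR = 80 + 122 * 0.65
= 159.3 bpm

159.3 bpm


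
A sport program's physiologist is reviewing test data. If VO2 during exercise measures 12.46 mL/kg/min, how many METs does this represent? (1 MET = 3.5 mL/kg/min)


METs = VO2 / 3.5 = 12.46 / 3.5 = 3.56

3.56 METs


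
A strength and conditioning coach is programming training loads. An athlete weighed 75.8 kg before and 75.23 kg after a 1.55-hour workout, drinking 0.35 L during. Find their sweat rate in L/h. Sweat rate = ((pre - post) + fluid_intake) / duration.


Body mass change = 0.57 kg
Total sweat loss = 0.57 + 0.35 = 0.92 L
Rate = 0.92 / 1.55 = 0.594 L/h

0.594 L/h


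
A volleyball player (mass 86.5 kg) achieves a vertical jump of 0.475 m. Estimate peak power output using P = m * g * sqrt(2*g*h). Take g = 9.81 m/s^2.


2 * g * h = 2 * 9.81 * 0.475 = 9.3195
sqrt(9.3195) = 3.052786 m/s
P = 86.5 * 9.81 * 3.052786 = 2590.49 W

2590.49 W


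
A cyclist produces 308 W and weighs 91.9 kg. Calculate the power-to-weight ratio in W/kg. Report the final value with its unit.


P/W = power / mass
= 308 / 91.9
= 3.351 W/kg

3.351 W/kg


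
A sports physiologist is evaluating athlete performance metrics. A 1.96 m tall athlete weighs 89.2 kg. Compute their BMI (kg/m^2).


height^2 = 3.8416 m^2
BMI = 89.2 / 3.8416 = 23.22 kg/m^2

23.22 kg/m^2


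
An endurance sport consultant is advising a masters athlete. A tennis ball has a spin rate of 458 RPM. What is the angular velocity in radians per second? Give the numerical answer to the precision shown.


Convert RPM to rad/s: multiply by 2*pi and divide by 60
omega = 458 * 2 * pi / 60
= 47.962 rad/s

47.962 rad/s


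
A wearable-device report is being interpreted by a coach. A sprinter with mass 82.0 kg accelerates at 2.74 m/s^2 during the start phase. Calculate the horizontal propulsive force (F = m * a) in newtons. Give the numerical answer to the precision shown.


F = m * a
= 82.0 * 2.74
= 224.68 N

224.68 N


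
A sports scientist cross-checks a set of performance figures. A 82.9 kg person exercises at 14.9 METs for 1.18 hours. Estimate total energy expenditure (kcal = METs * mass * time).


Energy = METs * mass(kg) * time(h)
= 14.9 * 82.9 * 1.18
= 1457.55 kcal

1457.55 kcal


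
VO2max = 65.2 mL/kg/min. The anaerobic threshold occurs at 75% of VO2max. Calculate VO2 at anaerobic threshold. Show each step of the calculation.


AT fraction = 75 / 100 = 0.75
AT VO2 = 65.2 * 0.75
= 48.9 mL/kg/min

48.9 mL/kg/min


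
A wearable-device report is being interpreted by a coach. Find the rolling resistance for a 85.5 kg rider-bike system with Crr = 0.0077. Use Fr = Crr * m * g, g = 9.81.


m * g = 85.5 * 9.81 = 838.755 N
Fr = 0.0077 * 838.755 = 6.458 N

6.458 N


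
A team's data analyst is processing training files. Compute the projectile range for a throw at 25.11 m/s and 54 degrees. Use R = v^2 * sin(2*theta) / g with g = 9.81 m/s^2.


Two times the angle = 108 degrees
sin(108) = 0.951057
R = 630.5121 * 0.951057 / 9.81 = 61.127 m

61.127 m


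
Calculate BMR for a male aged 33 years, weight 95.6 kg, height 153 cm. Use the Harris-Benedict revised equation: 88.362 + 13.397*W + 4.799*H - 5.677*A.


Substituting values:
W term = 13.397 * 95.6 = 1280.7532
H term = 4.799 * 153 = 734.247
A term = 5.677 * 33 = 187.341
BMR = 1916.02 kcal/day

1916.02 kcal/day


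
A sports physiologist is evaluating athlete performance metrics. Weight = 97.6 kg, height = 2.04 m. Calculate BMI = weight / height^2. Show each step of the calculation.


height^2 = 2.04^2 = 4.1616
BMI = 97.6 / 4.1616 = 23.45 kg/m^2

23.45 kg/m^2


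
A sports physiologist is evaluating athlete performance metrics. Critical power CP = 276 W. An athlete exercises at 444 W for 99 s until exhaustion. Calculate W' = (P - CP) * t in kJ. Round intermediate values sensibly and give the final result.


P - CP = 444 - 276 = 168 W
W' = 168 * 99 = 16632 J
= 16632 / 1000 = 16.632 kJ

16.632 kJ


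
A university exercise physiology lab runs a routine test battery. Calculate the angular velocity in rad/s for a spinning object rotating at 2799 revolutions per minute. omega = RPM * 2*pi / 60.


omega = RPM * 2*pi / 60
= 2799 * 6.28318531 / 60
= 293.111 rad/s

293.111 rad/s


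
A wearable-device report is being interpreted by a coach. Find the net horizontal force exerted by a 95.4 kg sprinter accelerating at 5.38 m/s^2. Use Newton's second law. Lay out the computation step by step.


Newton's second law: F = m * a
F = 95.4 * 5.38 = 513.25 N

513.25 N


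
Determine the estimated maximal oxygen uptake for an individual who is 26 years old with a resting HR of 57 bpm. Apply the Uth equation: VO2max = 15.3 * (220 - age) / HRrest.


HRmax = 220 - 26 = 194
VO2max = 15.3 * (194 / 57)
= 15.3 * 3.4035
= 52.07 mL/kg/min

52.07 mL/kg/min


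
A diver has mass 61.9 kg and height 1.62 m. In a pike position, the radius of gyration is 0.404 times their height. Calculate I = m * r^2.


r = 0.404 * 1.62 = 0.65448 m
I = m * r^2 = 61.9 * 0.428344 = 26.514 kg*m^2

26.514 kg*m^2


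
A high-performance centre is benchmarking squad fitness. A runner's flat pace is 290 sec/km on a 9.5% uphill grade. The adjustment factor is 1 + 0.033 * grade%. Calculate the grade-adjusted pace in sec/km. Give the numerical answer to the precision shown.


Factor = 1 + 0.033 * 9.5 = 1.3135
Adjusted pace = 290 * 1.3135
= 380.92 sec/km

380.92 s/km


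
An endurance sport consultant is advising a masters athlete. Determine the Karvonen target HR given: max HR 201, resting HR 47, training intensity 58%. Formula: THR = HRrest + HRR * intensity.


HRR = HRmax - HRrest = 201 - 47 = 154
THR = 47 + 154 * 0.58
= 136.32 bpm

136.32 bpm


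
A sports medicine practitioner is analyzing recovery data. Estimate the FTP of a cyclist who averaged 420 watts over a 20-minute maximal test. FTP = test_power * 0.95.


FTP = 420 * 0.95 = 399.0 W

399.0 W


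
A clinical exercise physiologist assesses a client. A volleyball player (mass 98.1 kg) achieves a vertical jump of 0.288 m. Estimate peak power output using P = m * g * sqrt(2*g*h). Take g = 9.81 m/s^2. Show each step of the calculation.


2 * g * h = 2 * 9.81 * 0.288 = 5.65056
sqrt(5.65056) = 2.377091 m/s
P = 98.1 * 9.81 * 2.377091 = 2287.62 W

2287.62 W


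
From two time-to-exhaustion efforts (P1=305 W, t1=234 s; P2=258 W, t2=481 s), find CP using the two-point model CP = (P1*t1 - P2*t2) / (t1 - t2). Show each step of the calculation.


Work in trial 1 = 71370 J
Work in trial 2 = 124098 J
Delta work = -52728 J
Delta time = -247 s
CP = -52728 / -247 = 213.47 W

213.47 W


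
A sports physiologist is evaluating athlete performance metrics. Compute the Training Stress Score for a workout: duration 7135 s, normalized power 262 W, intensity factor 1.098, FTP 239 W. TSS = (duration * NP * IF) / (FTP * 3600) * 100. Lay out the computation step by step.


Product = 7135 * 262 * 1.098 = 2052568.26
Base = 239 * 3600 = 860400
TSS = 2052568.26 / 860400 * 100 = 238.56

238.56 TSS


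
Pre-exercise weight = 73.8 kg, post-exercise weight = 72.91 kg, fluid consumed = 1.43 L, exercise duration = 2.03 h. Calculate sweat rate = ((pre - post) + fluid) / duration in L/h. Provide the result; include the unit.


Weight loss = 73.8 - 72.91 = 0.89 kg (approx L)
Total sweat = 0.89 + 1.43 = 2.32 L
Sweat rate = 2.32 / 2.03 = 1.143 L/h

1.143 L/h


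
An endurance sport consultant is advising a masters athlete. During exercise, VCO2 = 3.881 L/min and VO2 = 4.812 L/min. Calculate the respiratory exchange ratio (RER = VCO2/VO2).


RER = VCO2 / VO2
= 3.881 / 4.812
= 0.8065

0.8065


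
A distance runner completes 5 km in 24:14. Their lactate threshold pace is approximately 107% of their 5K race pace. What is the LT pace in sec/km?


Convert to seconds: 24 min 14 s = 1454 s
Pace per km = 1454 / 5 = 290.8 s/km
LT pace = 290.8 * 1.07 = 311.16 s/km

311.16 s/km


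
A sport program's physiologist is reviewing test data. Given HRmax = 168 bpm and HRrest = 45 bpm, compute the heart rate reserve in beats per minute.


Heart rate reserve = maximum HR minus resting HR
HRR = 168 - 45 = 123 bpm

123 bpm


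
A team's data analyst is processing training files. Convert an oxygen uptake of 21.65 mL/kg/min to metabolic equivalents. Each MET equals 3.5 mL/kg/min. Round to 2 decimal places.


One MET = 3.5 mL/kg/min
Number of METs = 21.65 / 3.5
= 6.19 METs

6.19 METs


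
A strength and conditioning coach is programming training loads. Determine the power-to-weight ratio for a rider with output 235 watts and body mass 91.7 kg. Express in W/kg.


P/W = 235 / 91.7 = 2.563 W/kg

2.563 W/kg


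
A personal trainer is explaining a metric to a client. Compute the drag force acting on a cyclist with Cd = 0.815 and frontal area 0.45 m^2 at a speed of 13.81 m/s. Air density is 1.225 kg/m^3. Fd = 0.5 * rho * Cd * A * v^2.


Step 1: v^2 = 190.7161
Step 2: Fd = 0.5 * 1.225 * 0.815 * 0.45 * 190.7161
= 42.841 N

42.841 N


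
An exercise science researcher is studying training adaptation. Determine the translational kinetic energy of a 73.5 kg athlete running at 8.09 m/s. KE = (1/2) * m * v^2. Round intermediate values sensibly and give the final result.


KE = 0.5 * m * v^2
= 0.5 * 73.5 * 8.09^2
= 0.5 * 73.5 * 65.4481
= 2405.22 J

2405.22 J


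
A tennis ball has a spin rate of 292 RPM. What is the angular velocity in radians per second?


Convert RPM to rad/s: multiply by 2*pi and divide by 60
omega = 292 * 2 * pi / 60
= 30.578 rad/s

30.578 rad/s


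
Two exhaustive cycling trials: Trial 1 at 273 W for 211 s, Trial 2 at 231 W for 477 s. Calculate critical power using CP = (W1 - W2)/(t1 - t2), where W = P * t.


W1 = 273 * 211 = 57603 J
W2 = 231 * 477 = 110187 J
CP = (57603 - 110187) / (211 - 477)
= -52584 / -266
= 197.68 W

197.68 W


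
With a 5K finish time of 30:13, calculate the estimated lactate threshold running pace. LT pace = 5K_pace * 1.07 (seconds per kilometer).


Race duration = 1813 s for 5 km
Average pace = 1813 / 5 = 362.6 s/km
LT pace = 362.6 * 1.07
= 387.98 s/km

387.98 s/km


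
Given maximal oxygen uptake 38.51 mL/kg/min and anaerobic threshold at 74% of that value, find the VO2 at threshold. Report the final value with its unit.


Percentage as decimal = 0.74
VO2 at AT = 38.51 * 0.74 = 28.5 mL/kg/min

28.5 mL/kg/min


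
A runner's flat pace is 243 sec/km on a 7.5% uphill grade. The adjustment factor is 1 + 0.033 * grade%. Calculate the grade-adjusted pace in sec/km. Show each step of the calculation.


Factor = 1 + 0.033 * 7.5 = 1.2475
Adjusted pace = 243 * 1.2475
= 303.14 sec/km

303.14 s/km


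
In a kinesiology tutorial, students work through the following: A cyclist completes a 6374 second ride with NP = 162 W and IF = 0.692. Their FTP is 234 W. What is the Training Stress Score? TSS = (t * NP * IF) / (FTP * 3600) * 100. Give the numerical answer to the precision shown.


t * NP * IF = 6374 * 162 * 0.692 = 714550.896
FTP * 3600 = 842400
TSS = (714550.896 / 842400) * 100 = 84.82

84.82 TSS


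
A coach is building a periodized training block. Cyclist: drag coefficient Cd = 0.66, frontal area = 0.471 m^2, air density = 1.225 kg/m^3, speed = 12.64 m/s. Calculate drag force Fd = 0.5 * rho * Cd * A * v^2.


v^2 = 12.64^2 = 159.7696
Fd = 0.5 * 1.225 * 0.66 * 0.471 * 159.7696
= 30.42 N

30.42 N


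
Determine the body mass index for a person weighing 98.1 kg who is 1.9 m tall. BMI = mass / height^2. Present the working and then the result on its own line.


BMI = mass / height^2
= 98.1 / 1.9^2
= 98.1 / 3.61
= 27.17 kg/m^2

27.17 kg/m^2


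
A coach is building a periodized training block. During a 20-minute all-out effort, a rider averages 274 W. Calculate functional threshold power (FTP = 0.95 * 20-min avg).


FTP = 0.95 * 274
= 260.3 W

260.3 W


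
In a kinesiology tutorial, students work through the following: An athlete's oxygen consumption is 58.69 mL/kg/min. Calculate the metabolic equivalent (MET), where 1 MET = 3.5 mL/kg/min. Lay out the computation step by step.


MET = VO2 / 3.5
= 58.69 / 3.5
= 16.77 METs

16.77 METs


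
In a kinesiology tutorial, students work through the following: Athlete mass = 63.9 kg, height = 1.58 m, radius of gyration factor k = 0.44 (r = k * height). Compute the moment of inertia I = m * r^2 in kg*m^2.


r = k * height = 0.44 * 1.58 = 0.6952 m
r^2 = 0.6952^2 = 0.483303
I = 63.9 * 0.483303 = 30.883 kg*m^2

30.883 kg*m^2


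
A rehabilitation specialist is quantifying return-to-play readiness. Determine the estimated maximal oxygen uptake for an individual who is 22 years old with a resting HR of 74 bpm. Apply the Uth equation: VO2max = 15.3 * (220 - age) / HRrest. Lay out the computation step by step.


HRmax = 220 - 22 = 198
VO2max = 15.3 * (198 / 74)
= 15.3 * 2.6757
= 40.94 mL/kg/min

40.94 mL/kg/min


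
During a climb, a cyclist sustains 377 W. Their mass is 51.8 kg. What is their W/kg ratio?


Power-to-weight = 377 W / 51.8 kg
= 7.278 W/kg

7.278 W/kg


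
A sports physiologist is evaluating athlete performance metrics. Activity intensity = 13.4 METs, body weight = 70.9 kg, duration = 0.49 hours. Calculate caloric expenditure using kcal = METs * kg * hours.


kcal = 13.4 * 70.9 * 0.49
= 950.06 * 0.49
= 465.53 kcal

465.53 kcal


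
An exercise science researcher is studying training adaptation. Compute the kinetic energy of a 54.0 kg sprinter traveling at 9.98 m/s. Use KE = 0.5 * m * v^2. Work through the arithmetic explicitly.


Velocity squared = 99.6004
KE = 0.5 * 54.0 * 99.6004 = 2689.21 J

2689.21 J


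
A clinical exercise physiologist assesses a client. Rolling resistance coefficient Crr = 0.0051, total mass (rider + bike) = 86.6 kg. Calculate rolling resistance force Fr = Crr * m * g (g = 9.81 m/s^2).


Fr = Crr * m * g
= 0.0051 * 86.6 * 9.81
= 4.333 N

4.333 N


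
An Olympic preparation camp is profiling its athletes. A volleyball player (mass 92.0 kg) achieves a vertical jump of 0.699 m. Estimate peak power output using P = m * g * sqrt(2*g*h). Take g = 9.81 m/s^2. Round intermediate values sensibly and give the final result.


2 * g * h = 2 * 9.81 * 0.699 = 13.71438
sqrt(13.71438) = 3.703293 m/s
P = 92.0 * 9.81 * 3.703293 = 3342.3 W

3342.3 W


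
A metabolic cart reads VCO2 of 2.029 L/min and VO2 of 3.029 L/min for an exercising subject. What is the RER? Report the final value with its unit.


RER = VCO2 / VO2 = 2.029 / 3.029 = 0.6699

0.6699


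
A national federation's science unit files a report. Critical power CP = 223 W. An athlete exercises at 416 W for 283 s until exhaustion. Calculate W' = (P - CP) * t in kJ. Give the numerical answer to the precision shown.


P - CP = 416 - 223 = 193 W
W' = 193 * 283 = 54619 J
= 54619 / 1000 = 54.619 kJ

54.619 kJ


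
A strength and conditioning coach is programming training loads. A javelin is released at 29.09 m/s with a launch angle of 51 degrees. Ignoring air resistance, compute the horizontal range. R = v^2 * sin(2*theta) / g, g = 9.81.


Launch speed squared = 846.2281
sin(2 * 51 deg) = 0.978148
Range = 846.2281 * 0.978148 / 9.81
= 84.377 m

84.377 m


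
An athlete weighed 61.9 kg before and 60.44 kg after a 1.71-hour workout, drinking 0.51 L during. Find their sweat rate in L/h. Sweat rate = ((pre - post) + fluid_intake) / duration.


Body mass change = 1.46 kg
Total sweat loss = 1.46 + 0.51 = 1.97 L
Rate = 1.97 / 1.71 = 1.152 L/h

1.152 L/h


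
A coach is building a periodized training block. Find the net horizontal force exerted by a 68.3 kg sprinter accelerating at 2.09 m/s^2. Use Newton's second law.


Newton's second law: F = m * a
F = 68.3 * 2.09 = 142.75 N

142.75 N


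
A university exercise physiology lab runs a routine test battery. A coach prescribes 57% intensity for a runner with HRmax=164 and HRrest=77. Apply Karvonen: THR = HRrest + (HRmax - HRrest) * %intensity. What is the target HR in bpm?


Heart rate reserve = 164 - 77 = 87
Intensity fraction = 57 / 100 = 0.57
THR = 77 + 87 * 0.57 = 126.59 bpm

126.59 bpm


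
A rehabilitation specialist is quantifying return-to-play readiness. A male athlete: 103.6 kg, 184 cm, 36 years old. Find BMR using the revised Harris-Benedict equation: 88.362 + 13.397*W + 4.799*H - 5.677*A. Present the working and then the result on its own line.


Intercept = 88.362
Weight contribution = 13.397 * 103.6 = 1387.9292
Height contribution = 4.799 * 184 = 883.016
Age contribution = 5.677 * 36 = 204.372
BMR = 88.362 + 1387.9292 + 883.016 - 204.372
= 2154.94 kcal/day

2154.94 kcal/day


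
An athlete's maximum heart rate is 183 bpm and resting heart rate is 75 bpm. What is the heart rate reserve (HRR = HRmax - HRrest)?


HRR = HRmax - HRrest
= 183 - 75
= 108 bpm

108 bpm


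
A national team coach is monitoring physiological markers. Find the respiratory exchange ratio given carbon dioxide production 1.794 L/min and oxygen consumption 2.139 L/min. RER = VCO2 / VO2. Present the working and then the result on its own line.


VCO2 = 1.794 L/min
VO2 = 2.139 L/min
RER = 1.794 / 2.139 = 0.8387

0.8387


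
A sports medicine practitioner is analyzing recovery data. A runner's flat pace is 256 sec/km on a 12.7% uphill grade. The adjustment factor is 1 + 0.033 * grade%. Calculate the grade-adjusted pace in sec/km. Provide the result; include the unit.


Factor = 1 + 0.033 * 12.7 = 1.4191
Adjusted pace = 256 * 1.4191
= 363.29 sec/km

363.29 s/km


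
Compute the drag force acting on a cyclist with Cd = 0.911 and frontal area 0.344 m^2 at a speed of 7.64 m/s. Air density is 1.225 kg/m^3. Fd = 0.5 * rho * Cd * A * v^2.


Step 1: v^2 = 58.3696
Step 2: Fd = 0.5 * 1.225 * 0.911 * 0.344 * 58.3696
= 11.204 N

11.204 N


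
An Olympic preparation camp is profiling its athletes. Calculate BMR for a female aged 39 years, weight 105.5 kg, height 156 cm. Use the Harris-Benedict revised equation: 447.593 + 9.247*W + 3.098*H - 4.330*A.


Substituting values:
W term = 9.247 * 105.5 = 975.5585
H term = 3.098 * 156 = 483.288
A term = 4.330 * 39 = 168.87
BMR = 1737.57 kcal/day

1737.57 kcal/day


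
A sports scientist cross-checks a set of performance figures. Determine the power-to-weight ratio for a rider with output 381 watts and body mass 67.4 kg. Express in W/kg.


P/W = 381 / 67.4 = 5.653 W/kg

5.653 W/kg


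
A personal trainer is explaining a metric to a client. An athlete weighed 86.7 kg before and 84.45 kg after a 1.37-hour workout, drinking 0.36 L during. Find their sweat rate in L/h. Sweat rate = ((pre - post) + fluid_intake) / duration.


Body mass change = 2.25 kg
Total sweat loss = 2.25 + 0.36 = 2.61 L
Rate = 2.61 / 1.37 = 1.905 L/h

1.905 L/h


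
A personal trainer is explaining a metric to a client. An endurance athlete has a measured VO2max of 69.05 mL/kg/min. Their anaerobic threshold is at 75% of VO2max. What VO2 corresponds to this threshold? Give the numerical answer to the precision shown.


Anaerobic threshold VO2 = VO2max * 75%
= 69.05 * 0.75
= 51.79 mL/kg/min

51.79 mL/kg/min


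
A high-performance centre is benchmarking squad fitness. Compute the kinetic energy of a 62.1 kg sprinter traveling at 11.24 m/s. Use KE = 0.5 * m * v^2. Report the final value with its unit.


Velocity squared = 126.3376
KE = 0.5 * 62.1 * 126.3376 = 3922.78 J

3922.78 J


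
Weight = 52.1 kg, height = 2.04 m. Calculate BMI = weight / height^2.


height^2 = 2.04^2 = 4.1616
BMI = 52.1 / 4.1616 = 12.52 kg/m^2

12.52 kg/m^2


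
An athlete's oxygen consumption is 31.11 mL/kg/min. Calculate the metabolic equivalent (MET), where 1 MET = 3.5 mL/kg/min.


MET = VO2 / 3.5
= 31.11 / 3.5
= 8.89 METs

8.89 METs


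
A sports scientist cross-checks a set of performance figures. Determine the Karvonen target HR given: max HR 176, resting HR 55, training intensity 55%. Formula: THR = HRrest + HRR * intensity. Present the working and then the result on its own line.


HRR = HRmax - HRrest = 176 - 55 = 121
THR = 55 + 121 * 0.55
= 121.55 bpm

121.55 bpm


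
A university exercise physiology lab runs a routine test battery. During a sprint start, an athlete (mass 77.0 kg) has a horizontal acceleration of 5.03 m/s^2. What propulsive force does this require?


Propulsive force = mass * acceleration
= 77.0 kg * 5.03 m/s^2
= 387.31 N

387.31 N


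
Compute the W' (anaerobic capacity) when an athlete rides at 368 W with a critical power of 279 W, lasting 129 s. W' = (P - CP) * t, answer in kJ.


Above-CP power = 89 W
Duration = 129 s
W' = 89 * 129 = 11481 J
Convert: 11481 / 1000 = 11.481 kJ

11.481 kJ


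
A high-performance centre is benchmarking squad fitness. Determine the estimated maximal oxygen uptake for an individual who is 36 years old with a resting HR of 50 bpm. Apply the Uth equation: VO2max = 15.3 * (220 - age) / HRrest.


HRmax = 220 - 36 = 184
VO2max = 15.3 * (184 / 50)
= 15.3 * 3.68
= 56.3 mL/kg/min

56.3 mL/kg/min


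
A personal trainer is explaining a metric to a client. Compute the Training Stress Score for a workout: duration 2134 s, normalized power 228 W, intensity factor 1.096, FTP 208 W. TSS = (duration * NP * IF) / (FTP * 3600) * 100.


Product = 2134 * 228 * 1.096 = 533260.992
Base = 208 * 3600 = 748800
TSS = 533260.992 / 748800 * 100 = 71.22

71.22 TSS


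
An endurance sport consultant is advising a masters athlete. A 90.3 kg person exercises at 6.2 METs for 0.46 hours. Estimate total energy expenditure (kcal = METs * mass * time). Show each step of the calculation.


Energy = METs * mass(kg) * time(h)
= 6.2 * 90.3 * 0.46
= 257.54 kcal

257.54 kcal


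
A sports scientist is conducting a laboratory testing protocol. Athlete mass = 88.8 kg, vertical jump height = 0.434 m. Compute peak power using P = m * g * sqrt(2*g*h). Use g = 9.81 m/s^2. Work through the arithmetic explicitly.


sqrt(2 * 9.81 * 0.434) = sqrt(8.51508) = 2.918061 m/s
P = 88.8 * 9.81 * 2.918061
= 2542.0 W

2542.0 W


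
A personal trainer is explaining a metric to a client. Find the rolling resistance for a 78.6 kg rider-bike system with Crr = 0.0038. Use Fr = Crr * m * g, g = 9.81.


m * g = 78.6 * 9.81 = 771.066 N
Fr = 0.0038 * 771.066 = 2.93 N

2.93 N


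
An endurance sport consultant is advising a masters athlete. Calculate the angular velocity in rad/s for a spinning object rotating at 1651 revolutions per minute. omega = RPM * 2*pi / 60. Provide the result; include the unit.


omega = RPM * 2*pi / 60
= 1651 * 6.28318531 / 60
= 172.892 rad/s

172.892 rad/s
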